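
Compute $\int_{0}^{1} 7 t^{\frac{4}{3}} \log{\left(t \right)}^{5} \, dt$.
$- \frac{87480}{16807}$

Consider the simpler parametrised integral
$$J(a) = \int_{0}^{1} 7 t^{a} \, dt = \frac{7}{a + 1}.$$

Differentiating under the integral sign brings down a factor of $\ln t$:
$$\frac{dJ}{da} = \int_{0}^{1} 7 t^{a} \log{\left(t \right)} \, dt = - \frac{7}{\left(a + 1\right)^{2}}.$$

Repeating $5$ times in total — each differentiation brings down another $\ln t$ — gives
$$\frac{d^{5}J}{da^{5}} = \int_{0}^{1} 7 t^{a} \log{\left(t \right)}^{5} \, dt = - \frac{840}{\left(a + 1\right)^{6}},$$
and the integrand here is exactly the target integrand, so $I = - \frac{840}{\left(a + 1\right)^{6}}$.

Setting $a = \frac{4}{3}$:
$$I = - \frac{87480}{16807}.$$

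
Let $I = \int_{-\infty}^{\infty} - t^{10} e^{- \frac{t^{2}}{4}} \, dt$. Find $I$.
$- 60480 \sqrt{\pi}$

Start from the elementary integral
$$J(a) = \int_{-\infty}^{\infty} - e^{- a t^{2}} \, dt = - \frac{\sqrt{\pi}}{\sqrt{a}}.$$

Differentiating under the integral sign brings down a factor of $(-t^2)$:
$$\frac{dJ}{da} = \int_{-\infty}^{\infty} t^{2} e^{- a t^{2}} \, dt = \frac{\sqrt{\pi}}{2 a^{\frac{3}{2}}}.$$

Repeating $5$ times in total — each differentiation brings down another $(-t^2)$ — gives
$$\frac{d^{5}J}{da^{5}} = \int_{-\infty}^{\infty} t^{10} e^{- a t^{2}} \, dt = \frac{945 \sqrt{\pi}}{32 a^{\frac{11}{2}}},$$
and the integrand here is $(-1)^{5}$ times the target integrand, so $I = (-1)^{5}\,\frac{d^{5}J}{da^{5}} = - \frac{945 \sqrt{\pi}}{32 a^{\frac{11}{2}}}$.

Setting $a = \frac{1}{4}$:
$$I = - 60480 \sqrt{\pi}.$$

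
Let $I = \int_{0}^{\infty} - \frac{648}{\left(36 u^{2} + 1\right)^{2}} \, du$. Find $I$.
$- 27 \pi$

Begin with the known result
$$J(a) = \int_{0}^{\infty} - \frac{1}{2 \left(a^{2} + u^{2}\right)} \, du = - \frac{\pi}{4 a}.$$

Differentiating under the integral sign with respect to $a$,
$$\frac{dJ}{da} = \int_{0}^{\infty} \frac{a}{\left(a^{2} + u^{2}\right)^{2}} \, du = \frac{\pi}{4 a^{2}},$$
so $\int_{0}^{\infty} - \frac{1}{2 \left(a^{2} + u^{2}\right)^{2}} \, du = - \frac{\pi}{8 a^{3}}$.

Setting $a = \frac{1}{6}$:
$$I = - 27 \pi.$$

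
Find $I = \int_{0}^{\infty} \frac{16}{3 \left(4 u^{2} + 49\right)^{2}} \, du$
$\frac{2 \pi}{1029}$

Recall the elementary integral
$$J(a) = \int_{0}^{\infty} \frac{1}{3 \left(a^{2} + u^{2}\right)} \, du = \frac{\pi}{6 a}.$$

Differentiating under the integral sign with respect to $a$,
$$\frac{dJ}{da} = \int_{0}^{\infty} - \frac{2 a}{3 \left(a^{2} + u^{2}\right)^{2}} \, du = - \frac{\pi}{6 a^{2}},$$
so $\int_{0}^{\infty} \frac{1}{3 \left(a^{2} + u^{2}\right)^{2}} \, du = \frac{\pi}{12 a^{3}}$.

Setting $a = \frac{7}{2}$:
$$I = \frac{2 \pi}{1029}.$$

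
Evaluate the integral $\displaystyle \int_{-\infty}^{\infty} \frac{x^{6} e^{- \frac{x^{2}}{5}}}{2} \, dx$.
$\frac{1875 \sqrt{5} \sqrt{\pi}}{16}$

Begin with the known integral
$$J(a) = \int_{-\infty}^{\infty} \frac{e^{- a x^{2}}}{2} \, dx = \frac{\sqrt{\pi}}{2 \sqrt{a}}.$$

Differentiating under the integral sign brings down a factor of $(-x^2)$:
$$\frac{dJ}{da} = \int_{-\infty}^{\infty} - \frac{x^{2} e^{- a x^{2}}}{2} \, dx = - \frac{\sqrt{\pi}}{4 a^{\frac{3}{2}}}.$$

Repeating $3$ times in total — each differentiation brings down another $(-x^2)$ — gives
$$\frac{d^{3}J}{da^{3}} = \int_{-\infty}^{\infty} - \frac{x^{6} e^{- a x^{2}}}{2} \, dx = - \frac{15 \sqrt{\pi}}{16 a^{\frac{7}{2}}},$$
and the integrand here is $(-1)^{3}$ times the target integrand, so $I = (-1)^{3}\,\frac{d^{3}J}{da^{3}} = \frac{15 \sqrt{\pi}}{16 a^{\frac{7}{2}}}$.

Setting $a = \frac{1}{5}$:
$$I = \frac{1875 \sqrt{5} \sqrt{\pi}}{16}.$$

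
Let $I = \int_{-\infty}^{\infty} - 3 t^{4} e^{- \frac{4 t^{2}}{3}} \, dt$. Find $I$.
$- \frac{81 \sqrt{3} \sqrt{\pi}}{128}$

Start from the elementary integral
$$J(a) = \int_{-\infty}^{\infty} - 3 e^{- a t^{2}} \, dt = - \frac{3 \sqrt{\pi}}{\sqrt{a}}.$$

Differentiating under the integral sign brings down a factor of $(-t^2)$:
$$\frac{dJ}{da} = \int_{-\infty}^{\infty} 3 t^{2} e^{- a t^{2}} \, dt = \frac{3 \sqrt{\pi}}{2 a^{\frac{3}{2}}}.$$

Repeating twice in total — each differentiation brings down another $(-t^2)$ — gives
$$\frac{d^{2}J}{da^{2}} = \int_{-\infty}^{\infty} - 3 t^{4} e^{- a t^{2}} \, dt = - \frac{9 \sqrt{\pi}}{4 a^{\frac{5}{2}}},$$
and the integrand here is exactly the target integrand, so $I = - \frac{9 \sqrt{\pi}}{4 a^{\frac{5}{2}}}$.

Setting $a = \frac{4}{3}$:
$$I = - \frac{81 \sqrt{3} \sqrt{\pi}}{128}.$$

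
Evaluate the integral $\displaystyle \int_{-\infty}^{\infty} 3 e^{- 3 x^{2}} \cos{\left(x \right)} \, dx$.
$\frac{\sqrt{3} \sqrt{\pi}}{e^{\frac{1}{12}}}$

Let $b$ denote the cosine frequency and define $I(b) = \int_{-\infty}^{\infty} 3 e^{- 3 x^{2}} \cos{\left(b x \right)} \, dx$.

Differentiating under the integral sign,
$$I'(b) = \int_{-\infty}^{\infty} - 3 x e^{- 3 x^{2}} \sin{\left(b x \right)} \, dx.$$

Integrate $\int_{-\infty}^{\infty} x \sin(b x)\, e^{- 3 x^{2}}\, dx$ by parts with $u = \sin(b x)$ and $dv = x\, e^{- 3 x^{2}}\, dx$, giving $v = - \frac{e^{- 3 x^{2}}}{6}$. The boundary term vanishes and
$$\int_{-\infty}^{\infty} x \sin(b x)\, e^{- 3 x^{2}}\, dx = \frac{b}{6} \int_{-\infty}^{\infty} \cos(b x)\, e^{- 3 x^{2}}\, dx,$$
so $I'(b) = - \frac{b}{6}\, I(b)$.

This is a separable first-order ODE; solving with the initial condition $I(0) = \int_{-\infty}^{\infty} 3 e^{- 3 x^{2}}\,dx = \sqrt{3} \sqrt{\pi}$ gives
$$I(b) = \sqrt{3} \sqrt{\pi} e^{- \frac{b^{2}}{12}}.$$

Setting $b = 1$:
$$I = \frac{\sqrt{3} \sqrt{\pi}}{e^{\frac{1}{12}}}.$$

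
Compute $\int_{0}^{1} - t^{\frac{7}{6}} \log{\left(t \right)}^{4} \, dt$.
$- \frac{186624}{371293}$

Start from the elementary integral
$$J(a) = \int_{0}^{1} - t^{a} \, dt = - \frac{1}{a + 1}.$$

Differentiating under the integral sign brings down a factor of $\ln t$:
$$\frac{dJ}{da} = \int_{0}^{1} - t^{a} \log{\left(t \right)} \, dt = \frac{1}{\left(a + 1\right)^{2}}.$$

Repeating $4$ times in total — each differentiation brings down another $\ln t$ — gives
$$\frac{d^{4}J}{da^{4}} = \int_{0}^{1} - t^{a} \log{\left(t \right)}^{4} \, dt = - \frac{24}{\left(a + 1\right)^{5}},$$
and the integrand here is exactly the target integrand, so $I = - \frac{24}{\left(a + 1\right)^{5}}$.

Setting $a = \frac{7}{6}$:
$$I = - \frac{186624}{371293}.$$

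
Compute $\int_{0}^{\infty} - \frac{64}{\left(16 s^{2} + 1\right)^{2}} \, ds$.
$- 4 \pi$

Recall the elementary integral
$$J(a) = \int_{0}^{\infty} - \frac{1}{4 \left(a^{2} + s^{2}\right)} \, ds = - \frac{\pi}{8 a}.$$

Differentiating under the integral sign with respect to $a$,
$$\frac{dJ}{da} = \int_{0}^{\infty} \frac{a}{2 \left(a^{2} + s^{2}\right)^{2}} \, ds = \frac{\pi}{8 a^{2}},$$
so $\int_{0}^{\infty} - \frac{1}{4 \left(a^{2} + s^{2}\right)^{2}} \, ds = - \frac{\pi}{16 a^{3}}$.

Setting $a = \frac{1}{4}$:
$$I = - 4 \pi.$$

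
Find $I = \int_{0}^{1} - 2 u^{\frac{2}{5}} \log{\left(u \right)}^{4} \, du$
$- \frac{150000}{16807}$

Consider the simpler parametrised integral
$$J(a) = \int_{0}^{1} - 2 u^{a} \, du = - \frac{2}{a + 1}.$$

Differentiating under the integral sign brings down a factor of $\ln u$:
$$\frac{dJ}{da} = \int_{0}^{1} - 2 u^{a} \log{\left(u \right)} \, du = \frac{2}{\left(a + 1\right)^{2}}.$$

Repeating $4$ times in total — each differentiation brings down another $\ln u$ — gives
$$\frac{d^{4}J}{da^{4}} = \int_{0}^{1} - 2 u^{a} \log{\left(u \right)}^{4} \, du = - \frac{48}{\left(a + 1\right)^{5}},$$
and the integrand here is exactly the target integrand, so $I = - \frac{48}{\left(a + 1\right)^{5}}$.

Setting $a = \frac{2}{5}$:
$$I = - \frac{150000}{16807}.$$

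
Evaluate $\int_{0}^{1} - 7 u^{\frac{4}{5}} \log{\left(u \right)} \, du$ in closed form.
$\frac{175}{81}$

Start from the elementary integral
$$J(a) = \int_{0}^{1} - 7 u^{a} \, du = - \frac{7}{a + 1}.$$

Differentiating under the integral sign brings down a factor of $\ln u$:
$$\frac{dJ}{da} = \int_{0}^{1} - 7 u^{a} \log{\left(u \right)} \, du = \frac{7}{\left(a + 1\right)^{2}}.$$

The integral on the left is $I$, so $I = \frac{7}{\left(a + 1\right)^{2}}$.

Setting $a = \frac{4}{5}$:
$$I = \frac{175}{81}.$$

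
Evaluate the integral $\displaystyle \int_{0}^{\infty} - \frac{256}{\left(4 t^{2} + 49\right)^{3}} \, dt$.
$- \frac{24 \pi}{16807}$

Begin with the known result
$$J(a) = \int_{0}^{\infty} - \frac{4}{a^{2} + t^{2}} \, dt = - \frac{2 \pi}{a}.$$

Differentiating under the integral sign with respect to $a$,
$$\frac{dJ}{da} = \int_{0}^{\infty} \frac{8 a}{\left(a^{2} + t^{2}\right)^{2}} \, dt = \frac{2 \pi}{a^{2}},$$
so $\int_{0}^{\infty} - \frac{4}{\left(a^{2} + t^{2}\right)^{2}} \, dt = - \frac{\pi}{a^{3}}$.

Repeating — each differentiation of $1/(t^2+a^2)^j$ produces $-2ja/(t^2+a^2)^{j+1}$ — and dividing through by $-2ja$ at each step yields, after $2$ differentiations in total,
$$\int_{0}^{\infty} - \frac{4}{\left(a^{2} + t^{2}\right)^{3}} \, dt = - \frac{3 \pi}{4 a^{5}}.$$

Setting $a = \frac{7}{2}$:
$$I = - \frac{24 \pi}{16807}.$$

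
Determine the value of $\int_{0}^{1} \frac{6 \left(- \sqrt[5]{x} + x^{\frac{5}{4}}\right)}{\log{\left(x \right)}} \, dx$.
$- \log{\left(\frac{262144}{11390625} \right)}$

Consider the one-parameter family: let $I(a) = \int_{0}^{1} \frac{6 \left(x^{\frac{5}{4}} - x^{a}\right)}{\log{\left(x \right)}} \, dx$.

Since $\dfrac{\partial}{\partial a}\,x^{a} = x^{a} \ln x$, the $\ln x$ in the denominator cancels and
$$\frac{dI}{da} = \int_{0}^{1} -6 x^{a} \, dx = -6 \left[\frac{x^{a+1}}{a+1}\right]_0^1 = - \frac{6}{a + 1}.$$

Integrating with respect to $a$ gives $I(a) = - \log{\left(\frac{4096 \left(a + 1\right)^{6}}{531441} \right)} + C$.

At $a = \frac{5}{4}$ the integrand is identically $0$, so $I(\frac{5}{4}) = 0$. The closed form gives $0$, hence $C = 0$.

Setting $a = \frac{1}{5}$:
$$I = - \log{\left(\frac{262144}{11390625} \right)}.$$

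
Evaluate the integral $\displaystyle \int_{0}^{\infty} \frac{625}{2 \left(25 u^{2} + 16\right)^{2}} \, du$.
$\frac{125 \pi}{512}$

Begin with the known result
$$J(a) = \int_{0}^{\infty} \frac{1}{2 \left(a^{2} + u^{2}\right)} \, du = \frac{\pi}{4 a}.$$

Differentiating under the integral sign with respect to $a$,
$$\frac{dJ}{da} = \int_{0}^{\infty} - \frac{a}{\left(a^{2} + u^{2}\right)^{2}} \, du = - \frac{\pi}{4 a^{2}},$$
so $\int_{0}^{\infty} \frac{1}{2 \left(a^{2} + u^{2}\right)^{2}} \, du = \frac{\pi}{8 a^{3}}$.

Setting $a = \frac{4}{5}$:
$$I = \frac{125 \pi}{512}.$$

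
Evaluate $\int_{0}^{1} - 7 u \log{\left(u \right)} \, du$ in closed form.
$\frac{7}{4}$

Begin with the known integral
$$J(a) = \int_{0}^{1} - 7 u^{a} \, du = - \frac{7}{a + 1}.$$

Differentiating under the integral sign brings down a factor of $\ln u$:
$$\frac{dJ}{da} = \int_{0}^{1} - 7 u^{a} \log{\left(u \right)} \, du = \frac{7}{\left(a + 1\right)^{2}}.$$

The integral on the left is $I$, so $I = \frac{7}{\left(a + 1\right)^{2}}$.

Setting $a = 1$:
$$I = \frac{7}{4}.$$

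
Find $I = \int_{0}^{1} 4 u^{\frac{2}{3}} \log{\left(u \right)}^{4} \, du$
$\frac{23328}{3125}$

Begin with the known integral
$$J(a) = \int_{0}^{1} 4 u^{a} \, du = \frac{4}{a + 1}.$$

Differentiating under the integral sign brings down a factor of $\ln u$:
$$\frac{dJ}{da} = \int_{0}^{1} 4 u^{a} \log{\left(u \right)} \, du = - \frac{4}{\left(a + 1\right)^{2}}.$$

Repeating $4$ times in total — each differentiation brings down another $\ln u$ — gives
$$\frac{d^{4}J}{da^{4}} = \int_{0}^{1} 4 u^{a} \log{\left(u \right)}^{4} \, du = \frac{96}{\left(a + 1\right)^{5}},$$
and the integrand here is exactly the target integrand, so $I = \frac{96}{\left(a + 1\right)^{5}}$.

Setting $a = \frac{2}{3}$:
$$I = \frac{23328}{3125}.$$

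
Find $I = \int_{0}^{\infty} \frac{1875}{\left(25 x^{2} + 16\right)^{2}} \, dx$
$\frac{375 \pi}{256}$

Recall the elementary integral
$$J(a) = \int_{0}^{\infty} \frac{3}{a^{2} + x^{2}} \, dx = \frac{3 \pi}{2 a}.$$

Differentiating under the integral sign with respect to $a$,
$$\frac{dJ}{da} = \int_{0}^{\infty} - \frac{6 a}{\left(a^{2} + x^{2}\right)^{2}} \, dx = - \frac{3 \pi}{2 a^{2}},$$
so $\int_{0}^{\infty} \frac{3}{\left(a^{2} + x^{2}\right)^{2}} \, dx = \frac{3 \pi}{4 a^{3}}$.

Setting $a = \frac{4}{5}$:
$$I = \frac{375 \pi}{256}.$$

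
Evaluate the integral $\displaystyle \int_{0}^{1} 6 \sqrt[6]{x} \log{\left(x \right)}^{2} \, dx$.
$\frac{2592}{343}$

Consider the simpler parametrised integral
$$J(a) = \int_{0}^{1} 6 x^{a} \, dx = \frac{6}{a + 1}.$$

Differentiating under the integral sign brings down a factor of $\ln x$:
$$\frac{dJ}{da} = \int_{0}^{1} 6 x^{a} \log{\left(x \right)} \, dx = - \frac{6}{\left(a + 1\right)^{2}}.$$

Repeating twice in total — each differentiation brings down another $\ln x$ — gives
$$\frac{d^{2}J}{da^{2}} = \int_{0}^{1} 6 x^{a} \log{\left(x \right)}^{2} \, dx = \frac{12}{\left(a + 1\right)^{3}},$$
and the integrand here is exactly the target integrand, so $I = \frac{12}{\left(a + 1\right)^{3}}$.

Setting $a = \frac{1}{6}$:
$$I = \frac{2592}{343}.$$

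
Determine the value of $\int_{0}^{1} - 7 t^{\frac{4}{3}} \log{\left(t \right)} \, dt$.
$\frac{9}{7}$

Consider the simpler parametrised integral
$$J(a) = \int_{0}^{1} - 7 t^{a} \, dt = - \frac{7}{a + 1}.$$

Differentiating under the integral sign brings down a factor of $\ln t$:
$$\frac{dJ}{da} = \int_{0}^{1} - 7 t^{a} \log{\left(t \right)} \, dt = \frac{7}{\left(a + 1\right)^{2}}.$$

The integral on the left is $I$, so $I = \frac{7}{\left(a + 1\right)^{2}}$.

Setting $a = \frac{4}{3}$:
$$I = \frac{9}{7}.$$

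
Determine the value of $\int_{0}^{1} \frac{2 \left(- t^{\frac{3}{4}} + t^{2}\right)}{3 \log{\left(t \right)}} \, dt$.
$\log{\left(\frac{2 \sqrt[3]{14} \cdot 3^{\frac{2}{3}}}{7} \right)}$

Introduce a parameter $a$ in the exponent: let $I(a) = \int_{0}^{1} \frac{2 \left(- t^{\frac{3}{4}} + t^{a}\right)}{3 \log{\left(t \right)}} \, dt$.

Since $\dfrac{\partial}{\partial a}\,t^{a} = t^{a} \ln t$, the $\ln t$ in the denominator cancels and
$$\frac{dI}{da} = \int_{0}^{1} \frac{2}{3} t^{a} \, dt = \frac{2}{3} \left[\frac{t^{a+1}}{a+1}\right]_0^1 = \frac{2}{3 \left(a + 1\right)}.$$

Integrating with respect to $a$ gives $I(a) = \log{\left(\frac{2 \sqrt[3]{14} \left(a + 1\right)^{\frac{2}{3}}}{7} \right)} + C$.

At $a = \frac{3}{4}$ the integrand is identically $0$, so $I(\frac{3}{4}) = 0$. The closed form gives $0$, hence $C = 0$.

Setting $a = 2$:
$$I = \log{\left(\frac{2 \sqrt[3]{14} \cdot 3^{\frac{2}{3}}}{7} \right)}.$$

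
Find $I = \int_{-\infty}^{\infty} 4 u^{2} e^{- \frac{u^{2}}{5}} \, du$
$10 \sqrt{5} \sqrt{\pi}$

Begin with the known integral
$$J(a) = \int_{-\infty}^{\infty} 4 e^{- a u^{2}} \, du = \frac{4 \sqrt{\pi}}{\sqrt{a}}.$$

Differentiating under the integral sign brings down a factor of $(-u^2)$:
$$\frac{dJ}{da} = \int_{-\infty}^{\infty} - 4 u^{2} e^{- a u^{2}} \, du = - \frac{2 \sqrt{\pi}}{a^{\frac{3}{2}}}.$$

The integral on the left is $-I$, so $I = \frac{2 \sqrt{\pi}}{a^{\frac{3}{2}}}$.

Setting $a = \frac{1}{5}$:
$$I = 10 \sqrt{5} \sqrt{\pi}.$$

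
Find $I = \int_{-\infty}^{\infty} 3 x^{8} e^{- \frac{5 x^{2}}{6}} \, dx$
$\frac{5103 \sqrt{30} \sqrt{\pi}}{625}$

Start from the elementary integral
$$J(a) = \int_{-\infty}^{\infty} 3 e^{- a x^{2}} \, dx = \frac{3 \sqrt{\pi}}{\sqrt{a}}.$$

Differentiating under the integral sign brings down a factor of $(-x^2)$:
$$\frac{dJ}{da} = \int_{-\infty}^{\infty} - 3 x^{2} e^{- a x^{2}} \, dx = - \frac{3 \sqrt{\pi}}{2 a^{\frac{3}{2}}}.$$

Repeating $4$ times in total — each differentiation brings down another $(-x^2)$ — gives
$$\frac{d^{4}J}{da^{4}} = \int_{-\infty}^{\infty} 3 x^{8} e^{- a x^{2}} \, dx = \frac{315 \sqrt{\pi}}{16 a^{\frac{9}{2}}},$$
and the integrand here is exactly the target integrand, so $I = \frac{315 \sqrt{\pi}}{16 a^{\frac{9}{2}}}$.

Setting $a = \frac{5}{6}$:
$$I = \frac{5103 \sqrt{30} \sqrt{\pi}}{625}.$$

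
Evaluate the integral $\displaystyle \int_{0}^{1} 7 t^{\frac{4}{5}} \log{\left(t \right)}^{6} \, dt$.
$\frac{43750000}{531441}$

Start from the elementary integral
$$J(a) = \int_{0}^{1} 7 t^{a} \, dt = \frac{7}{a + 1}.$$

Differentiating under the integral sign brings down a factor of $\ln t$:
$$\frac{dJ}{da} = \int_{0}^{1} 7 t^{a} \log{\left(t \right)} \, dt = - \frac{7}{\left(a + 1\right)^{2}}.$$

Repeating $6$ times in total — each differentiation brings down another $\ln t$ — gives
$$\frac{d^{6}J}{da^{6}} = \int_{0}^{1} 7 t^{a} \log{\left(t \right)}^{6} \, dt = \frac{5040}{\left(a + 1\right)^{7}},$$
and the integrand here is exactly the target integrand, so $I = \frac{5040}{\left(a + 1\right)^{7}}$.

Setting $a = \frac{4}{5}$:
$$I = \frac{43750000}{531441}.$$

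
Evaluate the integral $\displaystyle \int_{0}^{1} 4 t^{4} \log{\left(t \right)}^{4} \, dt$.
$\frac{96}{3125}$

Start from the elementary integral
$$J(a) = \int_{0}^{1} 4 t^{a} \, dt = \frac{4}{a + 1}.$$

Differentiating under the integral sign brings down a factor of $\ln t$:
$$\frac{dJ}{da} = \int_{0}^{1} 4 t^{a} \log{\left(t \right)} \, dt = - \frac{4}{\left(a + 1\right)^{2}}.$$

Repeating $4$ times in total — each differentiation brings down another $\ln t$ — gives
$$\frac{d^{4}J}{da^{4}} = \int_{0}^{1} 4 t^{a} \log{\left(t \right)}^{4} \, dt = \frac{96}{\left(a + 1\right)^{5}},$$
and the integrand here is exactly the target integrand, so $I = \frac{96}{\left(a + 1\right)^{5}}$.

Setting $a = 4$:
$$I = \frac{96}{3125}.$$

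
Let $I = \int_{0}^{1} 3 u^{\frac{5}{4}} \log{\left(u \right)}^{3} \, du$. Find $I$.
$- \frac{512}{729}$

Consider the simpler parametrised integral
$$J(a) = \int_{0}^{1} 3 u^{a} \, du = \frac{3}{a + 1}.$$

Differentiating under the integral sign brings down a factor of $\ln u$:
$$\frac{dJ}{da} = \int_{0}^{1} 3 u^{a} \log{\left(u \right)} \, du = - \frac{3}{\left(a + 1\right)^{2}}.$$

Repeating $3$ times in total — each differentiation brings down another $\ln u$ — gives
$$\frac{d^{3}J}{da^{3}} = \int_{0}^{1} 3 u^{a} \log{\left(u \right)}^{3} \, du = - \frac{18}{\left(a + 1\right)^{4}},$$
and the integrand here is exactly the target integrand, so $I = - \frac{18}{\left(a + 1\right)^{4}}$.

Setting $a = \frac{5}{4}$:
$$I = - \frac{512}{729}.$$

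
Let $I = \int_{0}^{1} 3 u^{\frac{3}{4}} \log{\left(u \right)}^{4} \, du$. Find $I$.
$\frac{73728}{16807}$

Consider the simpler parametrised integral
$$J(a) = \int_{0}^{1} 3 u^{a} \, du = \frac{3}{a + 1}.$$

Differentiating under the integral sign brings down a factor of $\ln u$:
$$\frac{dJ}{da} = \int_{0}^{1} 3 u^{a} \log{\left(u \right)} \, du = - \frac{3}{\left(a + 1\right)^{2}}.$$

Repeating $4$ times in total — each differentiation brings down another $\ln u$ — gives
$$\frac{d^{4}J}{da^{4}} = \int_{0}^{1} 3 u^{a} \log{\left(u \right)}^{4} \, du = \frac{72}{\left(a + 1\right)^{5}},$$
and the integrand here is exactly the target integrand, so $I = \frac{72}{\left(a + 1\right)^{5}}$.

Setting $a = \frac{3}{4}$:
$$I = \frac{73728}{16807}.$$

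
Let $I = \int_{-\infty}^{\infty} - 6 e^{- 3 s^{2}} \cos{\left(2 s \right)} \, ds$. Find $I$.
$- \frac{2 \sqrt{3} \sqrt{\pi}}{e^{\frac{1}{3}}}$

Define $I(b) = \int_{-\infty}^{\infty} - 6 e^{- 3 s^{2}} \cos{\left(b s \right)} \, ds$.

Differentiating under the integral sign,
$$I'(b) = \int_{-\infty}^{\infty} 6 s e^{- 3 s^{2}} \sin{\left(b s \right)} \, ds.$$

Integrate $\int_{-\infty}^{\infty} s \sin(b s)\, e^{- 3 s^{2}}\, ds$ by parts with $u = \sin(b s)$ and $dv = s\, e^{- 3 s^{2}}\, ds$, giving $v = - \frac{e^{- 3 s^{2}}}{6}$. The boundary term vanishes and
$$\int_{-\infty}^{\infty} s \sin(b s)\, e^{- 3 s^{2}}\, ds = \frac{b}{6} \int_{-\infty}^{\infty} \cos(b s)\, e^{- 3 s^{2}}\, ds,$$
so $I'(b) = - \frac{b}{6}\, I(b)$.

This is a separable first-order ODE; solving with the initial condition $I(0) = \int_{-\infty}^{\infty} - 6 e^{- 3 s^{2}}\,ds = - 2 \sqrt{3} \sqrt{\pi}$ gives
$$I(b) = - 2 \sqrt{3} \sqrt{\pi} e^{- \frac{b^{2}}{12}}.$$

Setting $b = 2$:
$$I = - \frac{2 \sqrt{3} \sqrt{\pi}}{e^{\frac{1}{3}}}.$$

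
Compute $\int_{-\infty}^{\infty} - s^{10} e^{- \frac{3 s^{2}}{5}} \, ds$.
$- \frac{109375 \sqrt{15} \sqrt{\pi}}{864}$

Consider the simpler parametrised integral
$$J(a) = \int_{-\infty}^{\infty} - e^{- a s^{2}} \, ds = - \frac{\sqrt{\pi}}{\sqrt{a}}.$$

Differentiating under the integral sign brings down a factor of $(-s^2)$:
$$\frac{dJ}{da} = \int_{-\infty}^{\infty} s^{2} e^{- a s^{2}} \, ds = \frac{\sqrt{\pi}}{2 a^{\frac{3}{2}}}.$$

Repeating $5$ times in total — each differentiation brings down another $(-s^2)$ — gives
$$\frac{d^{5}J}{da^{5}} = \int_{-\infty}^{\infty} s^{10} e^{- a s^{2}} \, ds = \frac{945 \sqrt{\pi}}{32 a^{\frac{11}{2}}},$$
and the integrand here is $(-1)^{5}$ times the target integrand, so $I = (-1)^{5}\,\frac{d^{5}J}{da^{5}} = - \frac{945 \sqrt{\pi}}{32 a^{\frac{11}{2}}}$.

Setting $a = \frac{3}{5}$:
$$I = - \frac{109375 \sqrt{15} \sqrt{\pi}}{864}.$$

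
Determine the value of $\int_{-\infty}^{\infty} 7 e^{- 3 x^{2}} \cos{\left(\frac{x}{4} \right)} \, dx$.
$\frac{7 \sqrt{3} \sqrt{\pi}}{3 e^{\frac{1}{192}}}$

Treat the cosine frequency as a parameter and define $I(b) = \int_{-\infty}^{\infty} 7 e^{- 3 x^{2}} \cos{\left(b x \right)} \, dx$.

Differentiating under the integral sign,
$$I'(b) = \int_{-\infty}^{\infty} - 7 x e^{- 3 x^{2}} \sin{\left(b x \right)} \, dx.$$

Integrate $\int_{-\infty}^{\infty} x \sin(b x)\, e^{- 3 x^{2}}\, dx$ by parts with $u = \sin(b x)$ and $dv = x\, e^{- 3 x^{2}}\, dx$, giving $v = - \frac{e^{- 3 x^{2}}}{6}$. The boundary term vanishes and
$$\int_{-\infty}^{\infty} x \sin(b x)\, e^{- 3 x^{2}}\, dx = \frac{b}{6} \int_{-\infty}^{\infty} \cos(b x)\, e^{- 3 x^{2}}\, dx,$$
so $I'(b) = - \frac{b}{6}\, I(b)$.

This is a separable first-order ODE; solving with the initial condition $I(0) = \int_{-\infty}^{\infty} 7 e^{- 3 x^{2}}\,dx = \frac{7 \sqrt{3} \sqrt{\pi}}{3}$ gives
$$I(b) = \frac{7 \sqrt{3} \sqrt{\pi} e^{- \frac{b^{2}}{12}}}{3}.$$

Setting $b = \frac{1}{4}$:
$$I = \frac{7 \sqrt{3} \sqrt{\pi}}{3 e^{\frac{1}{192}}}.$$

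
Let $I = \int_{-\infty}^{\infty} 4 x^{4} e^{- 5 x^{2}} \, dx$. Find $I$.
$\frac{3 \sqrt{5} \sqrt{\pi}}{125}$

Consider the simpler parametrised integral
$$J(a) = \int_{-\infty}^{\infty} 4 e^{- a x^{2}} \, dx = \frac{4 \sqrt{\pi}}{\sqrt{a}}.$$

Differentiating under the integral sign brings down a factor of $(-x^2)$:
$$\frac{dJ}{da} = \int_{-\infty}^{\infty} - 4 x^{2} e^{- a x^{2}} \, dx = - \frac{2 \sqrt{\pi}}{a^{\frac{3}{2}}}.$$

Repeating twice in total — each differentiation brings down another $(-x^2)$ — gives
$$\frac{d^{2}J}{da^{2}} = \int_{-\infty}^{\infty} 4 x^{4} e^{- a x^{2}} \, dx = \frac{3 \sqrt{\pi}}{a^{\frac{5}{2}}},$$
and the integrand here is exactly the target integrand, so $I = \frac{3 \sqrt{\pi}}{a^{\frac{5}{2}}}$.

Setting $a = 5$:
$$I = \frac{3 \sqrt{5} \sqrt{\pi}}{125}.$$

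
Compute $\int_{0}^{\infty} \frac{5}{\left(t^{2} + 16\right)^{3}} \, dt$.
$\frac{15 \pi}{16384}$

Begin with the known result
$$J(a) = \int_{0}^{\infty} \frac{5}{a^{2} + t^{2}} \, dt = \frac{5 \pi}{2 a}.$$

Differentiating under the integral sign with respect to $a$,
$$\frac{dJ}{da} = \int_{0}^{\infty} - \frac{10 a}{\left(a^{2} + t^{2}\right)^{2}} \, dt = - \frac{5 \pi}{2 a^{2}},$$
so $\int_{0}^{\infty} \frac{5}{\left(a^{2} + t^{2}\right)^{2}} \, dt = \frac{5 \pi}{4 a^{3}}$.

Repeating — each differentiation of $1/(t^2+a^2)^j$ produces $-2ja/(t^2+a^2)^{j+1}$ — and dividing through by $-2ja$ at each step yields, after $2$ differentiations in total,
$$\int_{0}^{\infty} \frac{5}{\left(a^{2} + t^{2}\right)^{3}} \, dt = \frac{15 \pi}{16 a^{5}}.$$

Setting $a = 4$:
$$I = \frac{15 \pi}{16384}.$$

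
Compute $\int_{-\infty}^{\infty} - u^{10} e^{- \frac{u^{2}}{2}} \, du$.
$- 945 \sqrt{2} \sqrt{\pi}$

Start from the elementary integral
$$J(a) = \int_{-\infty}^{\infty} - e^{- a u^{2}} \, du = - \frac{\sqrt{\pi}}{\sqrt{a}}.$$

Differentiating under the integral sign brings down a factor of $(-u^2)$:
$$\frac{dJ}{da} = \int_{-\infty}^{\infty} u^{2} e^{- a u^{2}} \, du = \frac{\sqrt{\pi}}{2 a^{\frac{3}{2}}}.$$

Repeating $5$ times in total — each differentiation brings down another $(-u^2)$ — gives
$$\frac{d^{5}J}{da^{5}} = \int_{-\infty}^{\infty} u^{10} e^{- a u^{2}} \, du = \frac{945 \sqrt{\pi}}{32 a^{\frac{11}{2}}},$$
and the integrand here is $(-1)^{5}$ times the target integrand, so $I = (-1)^{5}\,\frac{d^{5}J}{da^{5}} = - \frac{945 \sqrt{\pi}}{32 a^{\frac{11}{2}}}$.

Setting $a = \frac{1}{2}$:
$$I = - 945 \sqrt{2} \sqrt{\pi}.$$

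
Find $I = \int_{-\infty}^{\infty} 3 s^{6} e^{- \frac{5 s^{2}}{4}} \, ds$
$\frac{144 \sqrt{5} \sqrt{\pi}}{125}$

Start from the elementary integral
$$J(a) = \int_{-\infty}^{\infty} 3 e^{- a s^{2}} \, ds = \frac{3 \sqrt{\pi}}{\sqrt{a}}.$$

Differentiating under the integral sign brings down a factor of $(-s^2)$:
$$\frac{dJ}{da} = \int_{-\infty}^{\infty} - 3 s^{2} e^{- a s^{2}} \, ds = - \frac{3 \sqrt{\pi}}{2 a^{\frac{3}{2}}}.$$

Repeating $3$ times in total — each differentiation brings down another $(-s^2)$ — gives
$$\frac{d^{3}J}{da^{3}} = \int_{-\infty}^{\infty} - 3 s^{6} e^{- a s^{2}} \, ds = - \frac{45 \sqrt{\pi}}{8 a^{\frac{7}{2}}},$$
and the integrand here is $(-1)^{3}$ times the target integrand, so $I = (-1)^{3}\,\frac{d^{3}J}{da^{3}} = \frac{45 \sqrt{\pi}}{8 a^{\frac{7}{2}}}$.

Setting $a = \frac{5}{4}$:
$$I = \frac{144 \sqrt{5} \sqrt{\pi}}{125}.$$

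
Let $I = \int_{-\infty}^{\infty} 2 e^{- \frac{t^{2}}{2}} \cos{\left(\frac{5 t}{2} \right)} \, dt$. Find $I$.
$\frac{2 \sqrt{2} \sqrt{\pi}}{e^{\frac{25}{8}}}$

Treat the cosine frequency as a parameter and define $I(b) = \int_{-\infty}^{\infty} 2 e^{- \frac{t^{2}}{2}} \cos{\left(b t \right)} \, dt$.

Differentiating under the integral sign,
$$I'(b) = \int_{-\infty}^{\infty} - 2 t e^{- \frac{t^{2}}{2}} \sin{\left(b t \right)} \, dt.$$

Integrate $\int_{-\infty}^{\infty} t \sin(b t)\, e^{- \frac{t^{2}}{2}}\, dt$ by parts with $u = \sin(b t)$ and $dv = t\, e^{- \frac{t^{2}}{2}}\, dt$, giving $v = - e^{- \frac{t^{2}}{2}}$. The boundary term vanishes and
$$\int_{-\infty}^{\infty} t \sin(b t)\, e^{- \frac{t^{2}}{2}}\, dt = b \int_{-\infty}^{\infty} \cos(b t)\, e^{- \frac{t^{2}}{2}}\, dt,$$
so $I'(b) = - b\, I(b)$.

This is a separable first-order ODE; solving with the initial condition $I(0) = \int_{-\infty}^{\infty} 2 e^{- \frac{t^{2}}{2}}\,dt = 2 \sqrt{2} \sqrt{\pi}$ gives
$$I(b) = 2 \sqrt{2} \sqrt{\pi} e^{- \frac{b^{2}}{2}}.$$

Setting $b = \frac{5}{2}$:
$$I = \frac{2 \sqrt{2} \sqrt{\pi}}{e^{\frac{25}{8}}}.$$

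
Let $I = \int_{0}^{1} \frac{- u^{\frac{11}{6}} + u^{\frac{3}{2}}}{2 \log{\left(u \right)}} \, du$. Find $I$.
$- \log{\left(17 \right)} + \frac{\log{\left(255 \right)}}{2}$

Introduce a parameter $a$ in the exponent: let $I(a) = \int_{0}^{1} \frac{- u^{\frac{11}{6}} + u^{a}}{2 \log{\left(u \right)}} \, du$.

Since $\dfrac{\partial}{\partial a}\,u^{a} = u^{a} \ln u$, the $\ln u$ in the denominator cancels and
$$\frac{dI}{da} = \int_{0}^{1} \frac{1}{2} u^{a} \, du = \frac{1}{2} \left[\frac{u^{a+1}}{a+1}\right]_0^1 = \frac{1}{2 \left(a + 1\right)}.$$

Integrating with respect to $a$ gives $I(a) = \log{\left(\frac{\sqrt{102} \sqrt{a + 1}}{17} \right)} + C$.

At $a = \frac{11}{6}$ the integrand is identically $0$, so $I(\frac{11}{6}) = 0$. The closed form gives $0$, hence $C = 0$.

Setting $a = \frac{3}{2}$:
$$I = - \log{\left(17 \right)} + \frac{\log{\left(255 \right)}}{2}.$$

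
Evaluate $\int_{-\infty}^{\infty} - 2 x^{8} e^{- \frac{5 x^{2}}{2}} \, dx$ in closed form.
$- \frac{42 \sqrt{10} \sqrt{\pi}}{625}$

Begin with the known integral
$$J(a) = \int_{-\infty}^{\infty} - 2 e^{- a x^{2}} \, dx = - \frac{2 \sqrt{\pi}}{\sqrt{a}}.$$

Differentiating under the integral sign brings down a factor of $(-x^2)$:
$$\frac{dJ}{da} = \int_{-\infty}^{\infty} 2 x^{2} e^{- a x^{2}} \, dx = \frac{\sqrt{\pi}}{a^{\frac{3}{2}}}.$$

Repeating $4$ times in total — each differentiation brings down another $(-x^2)$ — gives
$$\frac{d^{4}J}{da^{4}} = \int_{-\infty}^{\infty} - 2 x^{8} e^{- a x^{2}} \, dx = - \frac{105 \sqrt{\pi}}{8 a^{\frac{9}{2}}},$$
and the integrand here is exactly the target integrand, so $I = - \frac{105 \sqrt{\pi}}{8 a^{\frac{9}{2}}}$.

Setting $a = \frac{5}{2}$:
$$I = - \frac{42 \sqrt{10} \sqrt{\pi}}{625}.$$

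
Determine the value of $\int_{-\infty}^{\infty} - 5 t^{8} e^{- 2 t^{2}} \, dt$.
$- \frac{525 \sqrt{2} \sqrt{\pi}}{512}$

Begin with the known integral
$$J(a) = \int_{-\infty}^{\infty} - 5 e^{- a t^{2}} \, dt = - \frac{5 \sqrt{\pi}}{\sqrt{a}}.$$

Differentiating under the integral sign brings down a factor of $(-t^2)$:
$$\frac{dJ}{da} = \int_{-\infty}^{\infty} 5 t^{2} e^{- a t^{2}} \, dt = \frac{5 \sqrt{\pi}}{2 a^{\frac{3}{2}}}.$$

Repeating $4$ times in total — each differentiation brings down another $(-t^2)$ — gives
$$\frac{d^{4}J}{da^{4}} = \int_{-\infty}^{\infty} - 5 t^{8} e^{- a t^{2}} \, dt = - \frac{525 \sqrt{\pi}}{16 a^{\frac{9}{2}}},$$
and the integrand here is exactly the target integrand, so $I = - \frac{525 \sqrt{\pi}}{16 a^{\frac{9}{2}}}$.

Setting $a = 2$:
$$I = - \frac{525 \sqrt{2} \sqrt{\pi}}{512}.$$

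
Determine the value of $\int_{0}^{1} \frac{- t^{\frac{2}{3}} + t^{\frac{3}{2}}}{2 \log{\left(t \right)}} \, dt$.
$- \log{\left(2 \right)} + \frac{\log{\left(6 \right)}}{2}$

Introduce a parameter $a$ in the exponent: let $I(a) = \int_{0}^{1} \frac{- t^{\frac{2}{3}} + t^{a}}{2 \log{\left(t \right)}} \, dt$.

Since $\dfrac{\partial}{\partial a}\,t^{a} = t^{a} \ln t$, the $\ln t$ in the denominator cancels and
$$\frac{dI}{da} = \int_{0}^{1} \frac{1}{2} t^{a} \, dt = \frac{1}{2} \left[\frac{t^{a+1}}{a+1}\right]_0^1 = \frac{1}{2 \left(a + 1\right)}.$$

Integrating with respect to $a$ gives $I(a) = \log{\left(\frac{\sqrt{15} \sqrt{a + 1}}{5} \right)} + C$.

At $a = \frac{2}{3}$ the integrand is identically $0$, so $I(\frac{2}{3}) = 0$. The closed form gives $0$, hence $C = 0$.

Setting $a = \frac{3}{2}$:
$$I = - \log{\left(2 \right)} + \frac{\log{\left(6 \right)}}{2}.$$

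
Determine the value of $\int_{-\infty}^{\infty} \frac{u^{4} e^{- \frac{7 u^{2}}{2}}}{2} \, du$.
$\frac{3 \sqrt{14} \sqrt{\pi}}{686}$

Start from the elementary integral
$$J(a) = \int_{-\infty}^{\infty} \frac{e^{- a u^{2}}}{2} \, du = \frac{\sqrt{\pi}}{2 \sqrt{a}}.$$

Differentiating under the integral sign brings down a factor of $(-u^2)$:
$$\frac{dJ}{da} = \int_{-\infty}^{\infty} - \frac{u^{2} e^{- a u^{2}}}{2} \, du = - \frac{\sqrt{\pi}}{4 a^{\frac{3}{2}}}.$$

Repeating twice in total — each differentiation brings down another $(-u^2)$ — gives
$$\frac{d^{2}J}{da^{2}} = \int_{-\infty}^{\infty} \frac{u^{4} e^{- a u^{2}}}{2} \, du = \frac{3 \sqrt{\pi}}{8 a^{\frac{5}{2}}},$$
and the integrand here is exactly the target integrand, so $I = \frac{3 \sqrt{\pi}}{8 a^{\frac{5}{2}}}$.

Setting $a = \frac{7}{2}$:
$$I = \frac{3 \sqrt{14} \sqrt{\pi}}{686}.$$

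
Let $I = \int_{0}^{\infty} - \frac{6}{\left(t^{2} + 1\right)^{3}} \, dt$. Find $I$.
$- \frac{9 \pi}{8}$

Begin with the known result
$$J(a) = \int_{0}^{\infty} - \frac{6}{a^{2} + t^{2}} \, dt = - \frac{3 \pi}{a}.$$

Differentiating under the integral sign with respect to $a$,
$$\frac{dJ}{da} = \int_{0}^{\infty} \frac{12 a}{\left(a^{2} + t^{2}\right)^{2}} \, dt = \frac{3 \pi}{a^{2}},$$
so $\int_{0}^{\infty} - \frac{6}{\left(a^{2} + t^{2}\right)^{2}} \, dt = - \frac{3 \pi}{2 a^{3}}$.

Repeating — each differentiation of $1/(t^2+a^2)^j$ produces $-2ja/(t^2+a^2)^{j+1}$ — and dividing through by $-2ja$ at each step yields, after $2$ differentiations in total,
$$\int_{0}^{\infty} - \frac{6}{\left(a^{2} + t^{2}\right)^{3}} \, dt = - \frac{9 \pi}{8 a^{5}}.$$

Setting $a = 1$:
$$I = - \frac{9 \pi}{8}.$$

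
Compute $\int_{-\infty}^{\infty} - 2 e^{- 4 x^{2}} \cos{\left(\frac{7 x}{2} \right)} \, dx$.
$- \frac{\sqrt{\pi}}{e^{\frac{49}{64}}}$

Define $I(b) = \int_{-\infty}^{\infty} - 2 e^{- 4 x^{2}} \cos{\left(b x \right)} \, dx$.

Differentiating under the integral sign,
$$I'(b) = \int_{-\infty}^{\infty} 2 x e^{- 4 x^{2}} \sin{\left(b x \right)} \, dx.$$

Integrate $\int_{-\infty}^{\infty} x \sin(b x)\, e^{- 4 x^{2}}\, dx$ by parts with $u = \sin(b x)$ and $dv = x\, e^{- 4 x^{2}}\, dx$, giving $v = - \frac{e^{- 4 x^{2}}}{8}$. The boundary term vanishes and
$$\int_{-\infty}^{\infty} x \sin(b x)\, e^{- 4 x^{2}}\, dx = \frac{b}{8} \int_{-\infty}^{\infty} \cos(b x)\, e^{- 4 x^{2}}\, dx,$$
so $I'(b) = - \frac{b}{8}\, I(b)$.

This is a separable first-order ODE; solving with the initial condition $I(0) = \int_{-\infty}^{\infty} - 2 e^{- 4 x^{2}}\,dx = - \sqrt{\pi}$ gives
$$I(b) = - \sqrt{\pi} e^{- \frac{b^{2}}{16}}.$$

Setting $b = \frac{7}{2}$:
$$I = - \frac{\sqrt{\pi}}{e^{\frac{49}{64}}}.$$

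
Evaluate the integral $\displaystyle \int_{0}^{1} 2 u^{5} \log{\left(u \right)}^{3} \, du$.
$- \frac{1}{108}$

Start from the elementary integral
$$J(a) = \int_{0}^{1} 2 u^{a} \, du = \frac{2}{a + 1}.$$

Differentiating under the integral sign brings down a factor of $\ln u$:
$$\frac{dJ}{da} = \int_{0}^{1} 2 u^{a} \log{\left(u \right)} \, du = - \frac{2}{\left(a + 1\right)^{2}}.$$

Repeating $3$ times in total — each differentiation brings down another $\ln u$ — gives
$$\frac{d^{3}J}{da^{3}} = \int_{0}^{1} 2 u^{a} \log{\left(u \right)}^{3} \, du = - \frac{12}{\left(a + 1\right)^{4}},$$
and the integrand here is exactly the target integrand, so $I = - \frac{12}{\left(a + 1\right)^{4}}$.

Setting $a = 5$:
$$I = - \frac{1}{108}.$$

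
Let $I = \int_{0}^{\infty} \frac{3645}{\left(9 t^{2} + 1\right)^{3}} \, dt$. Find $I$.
$\frac{3645 \pi}{16}$

Recall the elementary integral
$$J(a) = \int_{0}^{\infty} \frac{5}{a^{2} + t^{2}} \, dt = \frac{5 \pi}{2 a}.$$

Differentiating under the integral sign with respect to $a$,
$$\frac{dJ}{da} = \int_{0}^{\infty} - \frac{10 a}{\left(a^{2} + t^{2}\right)^{2}} \, dt = - \frac{5 \pi}{2 a^{2}},$$
so $\int_{0}^{\infty} \frac{5}{\left(a^{2} + t^{2}\right)^{2}} \, dt = \frac{5 \pi}{4 a^{3}}$.

Repeating — each differentiation of $1/(t^2+a^2)^j$ produces $-2ja/(t^2+a^2)^{j+1}$ — and dividing through by $-2ja$ at each step yields, after $2$ differentiations in total,
$$\int_{0}^{\infty} \frac{5}{\left(a^{2} + t^{2}\right)^{3}} \, dt = \frac{15 \pi}{16 a^{5}}.$$

Setting $a = \frac{1}{3}$:
$$I = \frac{3645 \pi}{16}.$$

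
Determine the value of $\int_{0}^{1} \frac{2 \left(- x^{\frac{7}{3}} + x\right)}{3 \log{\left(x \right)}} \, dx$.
$- \frac{2 \log{\left(5 \right)}}{3} + \frac{2 \log{\left(3 \right)}}{3}$

Introduce a parameter $a$ in the exponent: let $I(a) = \int_{0}^{1} \frac{2 \left(- x^{\frac{7}{3}} + x^{a}\right)}{3 \log{\left(x \right)}} \, dx$.

Since $\dfrac{\partial}{\partial a}\,x^{a} = x^{a} \ln x$, the $\ln x$ in the denominator cancels and
$$\frac{dI}{da} = \int_{0}^{1} \frac{2}{3} x^{a} \, dx = \frac{2}{3} \left[\frac{x^{a+1}}{a+1}\right]_0^1 = \frac{2}{3 \left(a + 1\right)}.$$

Integrating with respect to $a$ gives $I(a) = \log{\left(\frac{\sqrt[3]{10} \cdot 3^{\frac{2}{3}} \left(a + 1\right)^{\frac{2}{3}}}{10} \right)} + C$.

At $a = \frac{7}{3}$ the integrand is identically $0$, so $I(\frac{7}{3}) = 0$. The closed form gives $0$, hence $C = 0$.

Setting $a = 1$:
$$I = - \frac{2 \log{\left(5 \right)}}{3} + \frac{2 \log{\left(3 \right)}}{3}.$$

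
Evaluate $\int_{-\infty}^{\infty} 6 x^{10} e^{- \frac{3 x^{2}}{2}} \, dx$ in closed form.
$\frac{70 \sqrt{6} \sqrt{\pi}}{9}$

Consider the simpler parametrised integral
$$J(a) = \int_{-\infty}^{\infty} 6 e^{- a x^{2}} \, dx = \frac{6 \sqrt{\pi}}{\sqrt{a}}.$$

Differentiating under the integral sign brings down a factor of $(-x^2)$:
$$\frac{dJ}{da} = \int_{-\infty}^{\infty} - 6 x^{2} e^{- a x^{2}} \, dx = - \frac{3 \sqrt{\pi}}{a^{\frac{3}{2}}}.$$

Repeating $5$ times in total — each differentiation brings down another $(-x^2)$ — gives
$$\frac{d^{5}J}{da^{5}} = \int_{-\infty}^{\infty} - 6 x^{10} e^{- a x^{2}} \, dx = - \frac{2835 \sqrt{\pi}}{16 a^{\frac{11}{2}}},$$
and the integrand here is $(-1)^{5}$ times the target integrand, so $I = (-1)^{5}\,\frac{d^{5}J}{da^{5}} = \frac{2835 \sqrt{\pi}}{16 a^{\frac{11}{2}}}$.

Setting $a = \frac{3}{2}$:
$$I = \frac{70 \sqrt{6} \sqrt{\pi}}{9}.$$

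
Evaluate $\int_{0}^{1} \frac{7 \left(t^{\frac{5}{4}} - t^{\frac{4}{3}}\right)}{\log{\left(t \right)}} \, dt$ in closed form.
$- \log{\left(\frac{13492928512}{10460353203} \right)}$

Replace the exponent $\frac{4}{3}$ by a parameter $a$: let $I(a) = \int_{0}^{1} \frac{7 \left(t^{\frac{5}{4}} - t^{a}\right)}{\log{\left(t \right)}} \, dt$.

Since $\dfrac{\partial}{\partial a}\,t^{a} = t^{a} \ln t$, the $\ln t$ in the denominator cancels and
$$\frac{dI}{da} = \int_{0}^{1} -7 t^{a} \, dt = -7 \left[\frac{t^{a+1}}{a+1}\right]_0^1 = - \frac{7}{a + 1}.$$

Integrating with respect to $a$ gives $I(a) = - \log{\left(\frac{16384 \left(a + 1\right)^{7}}{4782969} \right)} + C$.

At $a = \frac{5}{4}$ the integrand is identically $0$, so $I(\frac{5}{4}) = 0$. The closed form gives $0$, hence $C = 0$.

Setting $a = \frac{4}{3}$:
$$I = - \log{\left(\frac{13492928512}{10460353203} \right)}.$$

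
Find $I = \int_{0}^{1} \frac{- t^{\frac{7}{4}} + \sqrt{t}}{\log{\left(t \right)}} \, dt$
$\log{\left(\frac{6}{11} \right)}$

Consider the one-parameter family: let $I(a) = \int_{0}^{1} \frac{- t^{\frac{7}{4}} + t^{a}}{\log{\left(t \right)}} \, dt$.

Since $\dfrac{\partial}{\partial a}\,t^{a} = t^{a} \ln t$, the $\ln t$ in the denominator cancels and
$$\frac{dI}{da} = \int_{0}^{1} t^{a} \, dt = \left[\frac{t^{a+1}}{a+1}\right]_0^1 = \frac{1}{a + 1}.$$

Integrating with respect to $a$ gives $I(a) = \log{\left(\frac{4 a}{11} + \frac{4}{11} \right)} + C$.

At $a = \frac{7}{4}$ the integrand is identically $0$, so $I(\frac{7}{4}) = 0$. The closed form gives $0$, hence $C = 0$.

Setting $a = \frac{1}{2}$:
$$I = \log{\left(\frac{6}{11} \right)}.$$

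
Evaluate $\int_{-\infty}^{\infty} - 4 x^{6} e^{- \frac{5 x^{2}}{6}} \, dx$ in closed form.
$- \frac{324 \sqrt{30} \sqrt{\pi}}{125}$

Begin with the known integral
$$J(a) = \int_{-\infty}^{\infty} - 4 e^{- a x^{2}} \, dx = - \frac{4 \sqrt{\pi}}{\sqrt{a}}.$$

Differentiating under the integral sign brings down a factor of $(-x^2)$:
$$\frac{dJ}{da} = \int_{-\infty}^{\infty} 4 x^{2} e^{- a x^{2}} \, dx = \frac{2 \sqrt{\pi}}{a^{\frac{3}{2}}}.$$

Repeating $3$ times in total — each differentiation brings down another $(-x^2)$ — gives
$$\frac{d^{3}J}{da^{3}} = \int_{-\infty}^{\infty} 4 x^{6} e^{- a x^{2}} \, dx = \frac{15 \sqrt{\pi}}{2 a^{\frac{7}{2}}},$$
and the integrand here is $(-1)^{3}$ times the target integrand, so $I = (-1)^{3}\,\frac{d^{3}J}{da^{3}} = - \frac{15 \sqrt{\pi}}{2 a^{\frac{7}{2}}}$.

Setting $a = \frac{5}{6}$:
$$I = - \frac{324 \sqrt{30} \sqrt{\pi}}{125}.$$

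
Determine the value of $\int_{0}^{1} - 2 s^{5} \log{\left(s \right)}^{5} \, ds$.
$\frac{5}{972}$

Start from the elementary integral
$$J(a) = \int_{0}^{1} - 2 s^{a} \, ds = - \frac{2}{a + 1}.$$

Differentiating under the integral sign brings down a factor of $\ln s$:
$$\frac{dJ}{da} = \int_{0}^{1} - 2 s^{a} \log{\left(s \right)} \, ds = \frac{2}{\left(a + 1\right)^{2}}.$$

Repeating $5$ times in total — each differentiation brings down another $\ln s$ — gives
$$\frac{d^{5}J}{da^{5}} = \int_{0}^{1} - 2 s^{a} \log{\left(s \right)}^{5} \, ds = \frac{240}{\left(a + 1\right)^{6}},$$
and the integrand here is exactly the target integrand, so $I = \frac{240}{\left(a + 1\right)^{6}}$.

Setting $a = 5$:
$$I = \frac{5}{972}.$$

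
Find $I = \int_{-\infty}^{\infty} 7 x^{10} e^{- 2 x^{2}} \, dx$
$\frac{6615 \sqrt{2} \sqrt{\pi}}{2048}$

Start from the elementary integral
$$J(a) = \int_{-\infty}^{\infty} 7 e^{- a x^{2}} \, dx = \frac{7 \sqrt{\pi}}{\sqrt{a}}.$$

Differentiating under the integral sign brings down a factor of $(-x^2)$:
$$\frac{dJ}{da} = \int_{-\infty}^{\infty} - 7 x^{2} e^{- a x^{2}} \, dx = - \frac{7 \sqrt{\pi}}{2 a^{\frac{3}{2}}}.$$

Repeating $5$ times in total — each differentiation brings down another $(-x^2)$ — gives
$$\frac{d^{5}J}{da^{5}} = \int_{-\infty}^{\infty} - 7 x^{10} e^{- a x^{2}} \, dx = - \frac{6615 \sqrt{\pi}}{32 a^{\frac{11}{2}}},$$
and the integrand here is $(-1)^{5}$ times the target integrand, so $I = (-1)^{5}\,\frac{d^{5}J}{da^{5}} = \frac{6615 \sqrt{\pi}}{32 a^{\frac{11}{2}}}$.

Setting $a = 2$:
$$I = \frac{6615 \sqrt{2} \sqrt{\pi}}{2048}.$$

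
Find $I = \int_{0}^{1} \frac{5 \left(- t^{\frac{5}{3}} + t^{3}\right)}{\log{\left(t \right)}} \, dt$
$\log{\left(\frac{243}{32} \right)}$

Introduce a parameter $a$ in the exponent: let $I(a) = \int_{0}^{1} \frac{5 \left(- t^{\frac{5}{3}} + t^{a}\right)}{\log{\left(t \right)}} \, dt$.

Since $\dfrac{\partial}{\partial a}\,t^{a} = t^{a} \ln t$, the $\ln t$ in the denominator cancels and
$$\frac{dI}{da} = \int_{0}^{1} 5 t^{a} \, dt = 5 \left[\frac{t^{a+1}}{a+1}\right]_0^1 = \frac{5}{a + 1}.$$

Integrating with respect to $a$ gives $I(a) = \log{\left(\frac{243 \left(a + 1\right)^{5}}{32768} \right)} + C$.

At $a = \frac{5}{3}$ the integrand is identically $0$, so $I(\frac{5}{3}) = 0$. The closed form gives $0$, hence $C = 0$.

Setting $a = 3$:
$$I = \log{\left(\frac{243}{32} \right)}.$$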